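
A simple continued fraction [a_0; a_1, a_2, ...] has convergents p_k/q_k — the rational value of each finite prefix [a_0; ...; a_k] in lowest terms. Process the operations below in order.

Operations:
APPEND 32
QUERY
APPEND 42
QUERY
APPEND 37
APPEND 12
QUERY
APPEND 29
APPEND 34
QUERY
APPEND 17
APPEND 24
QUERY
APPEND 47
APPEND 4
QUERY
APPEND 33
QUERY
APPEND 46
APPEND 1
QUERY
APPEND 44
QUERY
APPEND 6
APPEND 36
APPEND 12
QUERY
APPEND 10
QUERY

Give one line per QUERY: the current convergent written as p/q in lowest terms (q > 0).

32/1
1345/42
598909/18702
592816281/18511744
242879894721/7584357208
45944681282009/1434704486556
1527599932653119/47702028088685
71843141515978602/2243430024654751
3231413768286383971/100906649081375110
8465098015503880898976/264337759303064544283
85354783295851529541139/2665355099362191412736

APPEND 32: p_0 = 32·1 + 0 = 32, q_0 = 32·0 + 1 = 1 → 32/1
APPEND 42: p_1 = 42·32 + 1 = 1345, q_1 = 42·1 + 0 = 42 → 1345/42
APPEND 37: p_2 = 37·1345 + 32 = 49797, q_2 = 37·42 + 1 = 1555 → 49797/1555
APPEND 12: p_3 = 12·49797 + 1345 = 598909, q_3 = 12·1555 + 42 = 18702 → 598909/18702
APPEND 29: p_4 = 29·598909 + 49797 = 17418158, q_4 = 29·18702 + 1555 = 543913 → 17418158/543913
APPEND 34: p_5 = 34·17418158 + 598909 = 592816281, q_5 = 34·543913 + 18702 = 18511744 → 592816281/18511744
APPEND 17: p_6 = 17·592816281 + 17418158 = 10095294935, q_6 = 17·18511744 + 543913 = 315243561 → 10095294935/315243561
APPEND 24: p_7 = 24·10095294935 + 592816281 = 242879894721, q_7 = 24·315243561 + 18511744 = 7584357208 → 242879894721/7584357208
APPEND 47: p_8 = 47·242879894721 + 10095294935 = 11425450346822, q_8 = 47·7584357208 + 315243561 = 356780032337 → 11425450346822/356780032337
APPEND 4: p_9 = 4·11425450346822 + 242879894721 = 45944681282009, q_9 = 4·356780032337 + 7584357208 = 1434704486556 → 45944681282009/1434704486556
APPEND 33: p_10 = 33·45944681282009 + 11425450346822 = 1527599932653119, q_10 = 33·1434704486556 + 356780032337 = 47702028088685 → 1527599932653119/47702028088685
APPEND 46: p_11 = 46·1527599932653119 + 45944681282009 = 70315541583325483, q_11 = 46·47702028088685 + 1434704486556 = 2195727996566066 → 70315541583325483/2195727996566066
APPEND 1: p_12 = 1·70315541583325483 + 1527599932653119 = 71843141515978602, q_12 = 1·2195727996566066 + 47702028088685 = 2243430024654751 → 71843141515978602/2243430024654751
APPEND 44: p_13 = 44·71843141515978602 + 70315541583325483 = 3231413768286383971, q_13 = 44·2243430024654751 + 2195727996566066 = 100906649081375110 → 3231413768286383971/100906649081375110
APPEND 6: p_14 = 6·3231413768286383971 + 71843141515978602 = 19460325751234282428, q_14 = 6·100906649081375110 + 2243430024654751 = 607683324512905411 → 19460325751234282428/607683324512905411
APPEND 36: p_15 = 36·19460325751234282428 + 3231413768286383971 = 703803140812720551379, q_15 = 36·607683324512905411 + 100906649081375110 = 21977506331545969906 → 703803140812720551379/21977506331545969906
APPEND 12: p_16 = 12·703803140812720551379 + 19460325751234282428 = 8465098015503880898976, q_16 = 12·21977506331545969906 + 607683324512905411 = 264337759303064544283 → 8465098015503880898976/264337759303064544283
APPEND 10: p_17 = 10·8465098015503880898976 + 703803140812720551379 = 85354783295851529541139, q_17 = 10·264337759303064544283 + 21977506331545969906 = 2665355099362191412736 → 85354783295851529541139/2665355099362191412736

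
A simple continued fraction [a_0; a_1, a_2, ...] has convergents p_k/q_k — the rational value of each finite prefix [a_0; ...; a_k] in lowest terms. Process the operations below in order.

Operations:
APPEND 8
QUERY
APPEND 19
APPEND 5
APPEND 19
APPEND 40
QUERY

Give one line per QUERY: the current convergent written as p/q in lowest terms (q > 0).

8/1
594373/73816

APPEND 8: p_0 = 8·1 + 0 = 8, q_0 = 8·0 + 1 = 1 → 8/1
APPEND 19: p_1 = 19·8 + 1 = 153, q_1 = 19·1 + 0 = 19 → 153/19
APPEND 5: p_2 = 5·153 + 8 = 773, q_2 = 5·19 + 1 = 96 → 773/96
APPEND 19: p_3 = 19·773 + 153 = 14840, q_3 = 19·96 + 19 = 1843 → 14840/1843
APPEND 40: p_4 = 40·14840 + 773 = 594373, q_4 = 40·1843 + 96 = 73816 → 594373/73816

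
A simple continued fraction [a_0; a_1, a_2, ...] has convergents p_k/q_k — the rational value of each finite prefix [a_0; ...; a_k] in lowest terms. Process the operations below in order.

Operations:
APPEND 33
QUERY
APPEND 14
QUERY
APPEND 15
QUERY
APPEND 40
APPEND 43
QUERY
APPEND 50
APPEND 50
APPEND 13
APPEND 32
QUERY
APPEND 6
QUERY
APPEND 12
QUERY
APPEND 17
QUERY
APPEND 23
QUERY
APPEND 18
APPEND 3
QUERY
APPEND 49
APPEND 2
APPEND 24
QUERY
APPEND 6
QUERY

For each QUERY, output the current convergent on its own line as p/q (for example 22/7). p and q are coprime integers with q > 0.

33/1
463/14
6978/211
12029047/363733
12570382337505/380101838389
75814177891024/2292460771567
922340517029793/27889631097193
15755602967397505/476416189423848
363301208767172408/10985461987845697
20028833291096674955/605629657899784879
48891124421587485307476/1478364442273540004881
295342711380065035667099/8930540419237260025095

APPEND 33: p_0 = 33·1 + 0 = 33, q_0 = 33·0 + 1 = 1 → 33/1
APPEND 14: p_1 = 14·33 + 1 = 463, q_1 = 14·1 + 0 = 14 → 463/14
APPEND 15: p_2 = 15·463 + 33 = 6978, q_2 = 15·14 + 1 = 211 → 6978/211
APPEND 40: p_3 = 40·6978 + 463 = 279583, q_3 = 40·211 + 14 = 8454 → 279583/8454
APPEND 43: p_4 = 43·279583 + 6978 = 12029047, q_4 = 43·8454 + 211 = 363733 → 12029047/363733
APPEND 50: p_5 = 50·12029047 + 279583 = 601731933, q_5 = 50·363733 + 8454 = 18195104 → 601731933/18195104
APPEND 50: p_6 = 50·601731933 + 12029047 = 30098625697, q_6 = 50·18195104 + 363733 = 910118933 → 30098625697/910118933
APPEND 13: p_7 = 13·30098625697 + 601731933 = 391883865994, q_7 = 13·910118933 + 18195104 = 11849741233 → 391883865994/11849741233
APPEND 32: p_8 = 32·391883865994 + 30098625697 = 12570382337505, q_8 = 32·11849741233 + 910118933 = 380101838389 → 12570382337505/380101838389
APPEND 6: p_9 = 6·12570382337505 + 391883865994 = 75814177891024, q_9 = 6·380101838389 + 11849741233 = 2292460771567 → 75814177891024/2292460771567
APPEND 12: p_10 = 12·75814177891024 + 12570382337505 = 922340517029793, q_10 = 12·2292460771567 + 380101838389 = 27889631097193 → 922340517029793/27889631097193
APPEND 17: p_11 = 17·922340517029793 + 75814177891024 = 15755602967397505, q_11 = 17·27889631097193 + 2292460771567 = 476416189423848 → 15755602967397505/476416189423848
APPEND 23: p_12 = 23·15755602967397505 + 922340517029793 = 363301208767172408, q_12 = 23·476416189423848 + 27889631097193 = 10985461987845697 → 363301208767172408/10985461987845697
APPEND 18: p_13 = 18·363301208767172408 + 15755602967397505 = 6555177360776500849, q_13 = 18·10985461987845697 + 476416189423848 = 198214731970646394 → 6555177360776500849/198214731970646394
APPEND 3: p_14 = 3·6555177360776500849 + 363301208767172408 = 20028833291096674955, q_14 = 3·198214731970646394 + 10985461987845697 = 605629657899784879 → 20028833291096674955/605629657899784879
APPEND 49: p_15 = 49·20028833291096674955 + 6555177360776500849 = 987968008624513573644, q_15 = 49·605629657899784879 + 198214731970646394 = 29874067969060105465 → 987968008624513573644/29874067969060105465
APPEND 2: p_16 = 2·987968008624513573644 + 20028833291096674955 = 1995964850540123822243, q_16 = 2·29874067969060105465 + 605629657899784879 = 60353765596019995809 → 1995964850540123822243/60353765596019995809
APPEND 24: p_17 = 24·1995964850540123822243 + 987968008624513573644 = 48891124421587485307476, q_17 = 24·60353765596019995809 + 29874067969060105465 = 1478364442273540004881 → 48891124421587485307476/1478364442273540004881
APPEND 6: p_18 = 6·48891124421587485307476 + 1995964850540123822243 = 295342711380065035667099, q_18 = 6·1478364442273540004881 + 60353765596019995809 = 8930540419237260025095 → 295342711380065035667099/8930540419237260025095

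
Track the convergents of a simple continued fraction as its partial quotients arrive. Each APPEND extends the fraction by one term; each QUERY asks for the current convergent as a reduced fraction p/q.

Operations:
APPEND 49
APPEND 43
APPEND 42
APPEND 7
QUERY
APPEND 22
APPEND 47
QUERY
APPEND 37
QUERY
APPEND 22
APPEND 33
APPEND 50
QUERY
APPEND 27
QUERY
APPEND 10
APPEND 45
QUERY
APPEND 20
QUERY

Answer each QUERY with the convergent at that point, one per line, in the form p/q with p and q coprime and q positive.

622203/12692
648143600/13221149
23995090251/489463544
873819507692972/17824596139367
23610592527061521/481620372057314
10687699107550929711/218012894624120129
213990961895796902402/4365091920799115087

APPEND 49: p_0 = 49·1 + 0 = 49, q_0 = 49·0 + 1 = 1 → 49/1
APPEND 43: p_1 = 43·49 + 1 = 2108, q_1 = 43·1 + 0 = 43 → 2108/43
APPEND 42: p_2 = 42·2108 + 49 = 88585, q_2 = 42·43 + 1 = 1807 → 88585/1807
APPEND 7: p_3 = 7·88585 + 2108 = 622203, q_3 = 7·1807 + 43 = 12692 → 622203/12692
APPEND 22: p_4 = 22·622203 + 88585 = 13777051, q_4 = 22·12692 + 1807 = 281031 → 13777051/281031
APPEND 47: p_5 = 47·13777051 + 622203 = 648143600, q_5 = 47·281031 + 12692 = 13221149 → 648143600/13221149
APPEND 37: p_6 = 37·648143600 + 13777051 = 23995090251, q_6 = 37·13221149 + 281031 = 489463544 → 23995090251/489463544
APPEND 22: p_7 = 22·23995090251 + 648143600 = 528540129122, q_7 = 22·489463544 + 13221149 = 10781419117 → 528540129122/10781419117
APPEND 33: p_8 = 33·528540129122 + 23995090251 = 17465819351277, q_8 = 33·10781419117 + 489463544 = 356276294405 → 17465819351277/356276294405
APPEND 50: p_9 = 50·17465819351277 + 528540129122 = 873819507692972, q_9 = 50·356276294405 + 10781419117 = 17824596139367 → 873819507692972/17824596139367
APPEND 27: p_10 = 27·873819507692972 + 17465819351277 = 23610592527061521, q_10 = 27·17824596139367 + 356276294405 = 481620372057314 → 23610592527061521/481620372057314
APPEND 10: p_11 = 10·23610592527061521 + 873819507692972 = 236979744778308182, q_11 = 10·481620372057314 + 17824596139367 = 4834028316712507 → 236979744778308182/4834028316712507
APPEND 45: p_12 = 45·236979744778308182 + 23610592527061521 = 10687699107550929711, q_12 = 45·4834028316712507 + 481620372057314 = 218012894624120129 → 10687699107550929711/218012894624120129
APPEND 20: p_13 = 20·10687699107550929711 + 236979744778308182 = 213990961895796902402, q_13 = 20·218012894624120129 + 4834028316712507 = 4365091920799115087 → 213990961895796902402/4365091920799115087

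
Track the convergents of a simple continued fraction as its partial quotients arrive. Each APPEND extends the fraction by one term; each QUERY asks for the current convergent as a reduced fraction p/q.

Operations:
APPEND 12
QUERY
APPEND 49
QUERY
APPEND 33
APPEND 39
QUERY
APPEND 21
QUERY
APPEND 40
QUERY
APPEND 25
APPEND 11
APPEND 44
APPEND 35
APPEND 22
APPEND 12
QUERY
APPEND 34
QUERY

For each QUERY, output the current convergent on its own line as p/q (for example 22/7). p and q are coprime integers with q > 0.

12/1
589/49
759100/63151
15960549/1327789
639181060/53174711
72354776294584970/6019334050564963
2466069235013685413/205157078461999176

APPEND 12: p_0 = 12·1 + 0 = 12, q_0 = 12·0 + 1 = 1 → 12/1
APPEND 49: p_1 = 49·12 + 1 = 589, q_1 = 49·1 + 0 = 49 → 589/49
APPEND 33: p_2 = 33·589 + 12 = 19449, q_2 = 33·49 + 1 = 1618 → 19449/1618
APPEND 39: p_3 = 39·19449 + 589 = 759100, q_3 = 39·1618 + 49 = 63151 → 759100/63151
APPEND 21: p_4 = 21·759100 + 19449 = 15960549, q_4 = 21·63151 + 1618 = 1327789 → 15960549/1327789
APPEND 40: p_5 = 40·15960549 + 759100 = 639181060, q_5 = 40·1327789 + 63151 = 53174711 → 639181060/53174711
APPEND 25: p_6 = 25·639181060 + 15960549 = 15995487049, q_6 = 25·53174711 + 1327789 = 1330695564 → 15995487049/1330695564
APPEND 11: p_7 = 11·15995487049 + 639181060 = 176589538599, q_7 = 11·1330695564 + 53174711 = 14690825915 → 176589538599/14690825915
APPEND 44: p_8 = 44·176589538599 + 15995487049 = 7785935185405, q_8 = 44·14690825915 + 1330695564 = 647727035824 → 7785935185405/647727035824
APPEND 35: p_9 = 35·7785935185405 + 176589538599 = 272684321027774, q_9 = 35·647727035824 + 14690825915 = 22685137079755 → 272684321027774/22685137079755
APPEND 22: p_10 = 22·272684321027774 + 7785935185405 = 6006840997796433, q_10 = 22·22685137079755 + 647727035824 = 499720742790434 → 6006840997796433/499720742790434
APPEND 12: p_11 = 12·6006840997796433 + 272684321027774 = 72354776294584970, q_11 = 12·499720742790434 + 22685137079755 = 6019334050564963 → 72354776294584970/6019334050564963
APPEND 34: p_12 = 34·72354776294584970 + 6006840997796433 = 2466069235013685413, q_12 = 34·6019334050564963 + 499720742790434 = 205157078461999176 → 2466069235013685413/205157078461999176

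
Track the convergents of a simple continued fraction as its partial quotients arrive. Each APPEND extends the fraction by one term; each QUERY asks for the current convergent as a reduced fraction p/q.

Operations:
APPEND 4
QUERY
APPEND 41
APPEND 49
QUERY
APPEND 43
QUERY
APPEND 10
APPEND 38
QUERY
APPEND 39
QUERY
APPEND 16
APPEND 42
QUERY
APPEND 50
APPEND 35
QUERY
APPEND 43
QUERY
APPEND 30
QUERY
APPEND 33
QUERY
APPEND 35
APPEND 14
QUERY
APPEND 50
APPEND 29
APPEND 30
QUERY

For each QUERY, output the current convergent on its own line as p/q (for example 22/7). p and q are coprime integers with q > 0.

APPEND 4: p_0 = 4·1 + 0 = 4, q_0 = 4·0 + 1 = 1 → 4/1
APPEND 41: p_1 = 41·4 + 1 = 165, q_1 = 41·1 + 0 = 41 → 165/41
APPEND 49: p_2 = 49·165 + 4 = 8089, q_2 = 49·41 + 1 = 2010 → 8089/2010
APPEND 43: p_3 = 43·8089 + 165 = 347992, q_3 = 43·2010 + 41 = 86471 → 347992/86471
APPEND 10: p_4 = 10·347992 + 8089 = 3488009, q_4 = 10·86471 + 2010 = 866720 → 3488009/866720
APPEND 38: p_5 = 38·3488009 + 347992 = 132892334, q_5 = 38·866720 + 86471 = 33021831 → 132892334/33021831
APPEND 39: p_6 = 39·132892334 + 3488009 = 5186289035, q_6 = 39·33021831 + 866720 = 1288718129 → 5186289035/1288718129
APPEND 16: p_7 = 16·5186289035 + 132892334 = 83113516894, q_7 = 16·1288718129 + 33021831 = 20652511895 → 83113516894/20652511895
APPEND 42: p_8 = 42·83113516894 + 5186289035 = 3495953998583, q_8 = 42·20652511895 + 1288718129 = 868694217719 → 3495953998583/868694217719
APPEND 50: p_9 = 50·3495953998583 + 83113516894 = 174880813446044, q_9 = 50·868694217719 + 20652511895 = 43455363397845 → 174880813446044/43455363397845
APPEND 35: p_10 = 35·174880813446044 + 3495953998583 = 6124324424610123, q_10 = 35·43455363397845 + 868694217719 = 1521806413142294 → 6124324424610123/1521806413142294
APPEND 43: p_11 = 43·6124324424610123 + 174880813446044 = 263520831071681333, q_11 = 43·1521806413142294 + 43455363397845 = 65481131128516487 → 263520831071681333/65481131128516487
APPEND 30: p_12 = 30·263520831071681333 + 6124324424610123 = 7911749256575050113, q_12 = 30·65481131128516487 + 1521806413142294 = 1965955740268636904 → 7911749256575050113/1965955740268636904
APPEND 33: p_13 = 33·7911749256575050113 + 263520831071681333 = 261351246298048335062, q_13 = 33·1965955740268636904 + 65481131128516487 = 64942020559993534319 → 261351246298048335062/64942020559993534319
APPEND 35: p_14 = 35·261351246298048335062 + 7911749256575050113 = 9155205369688266777283, q_14 = 35·64942020559993534319 + 1965955740268636904 = 2274936675340042338069 → 9155205369688266777283/2274936675340042338069
APPEND 14: p_15 = 14·9155205369688266777283 + 261351246298048335062 = 128434226421933783217024, q_15 = 14·2274936675340042338069 + 64942020559993534319 = 31914055475320586267285 → 128434226421933783217024/31914055475320586267285
APPEND 50: p_16 = 50·128434226421933783217024 + 9155205369688266777283 = 6430866526466377427628483, q_16 = 50·31914055475320586267285 + 2274936675340042338069 = 1597977710441369355702319 → 6430866526466377427628483/1597977710441369355702319
APPEND 29: p_17 = 29·6430866526466377427628483 + 128434226421933783217024 = 186623563493946879184443031, q_17 = 29·1597977710441369355702319 + 31914055475320586267285 = 46373267658275031901634536 → 186623563493946879184443031/46373267658275031901634536
APPEND 30: p_18 = 30·186623563493946879184443031 + 6430866526466377427628483 = 5605137771344872752960919413, q_18 = 30·46373267658275031901634536 + 1597977710441369355702319 = 1392796007458692326404738399 → 5605137771344872752960919413/1392796007458692326404738399

4/1
8089/2010
347992/86471
132892334/33021831
5186289035/1288718129
3495953998583/868694217719
6124324424610123/1521806413142294
263520831071681333/65481131128516487
7911749256575050113/1965955740268636904
261351246298048335062/64942020559993534319
128434226421933783217024/31914055475320586267285
5605137771344872752960919413/1392796007458692326404738399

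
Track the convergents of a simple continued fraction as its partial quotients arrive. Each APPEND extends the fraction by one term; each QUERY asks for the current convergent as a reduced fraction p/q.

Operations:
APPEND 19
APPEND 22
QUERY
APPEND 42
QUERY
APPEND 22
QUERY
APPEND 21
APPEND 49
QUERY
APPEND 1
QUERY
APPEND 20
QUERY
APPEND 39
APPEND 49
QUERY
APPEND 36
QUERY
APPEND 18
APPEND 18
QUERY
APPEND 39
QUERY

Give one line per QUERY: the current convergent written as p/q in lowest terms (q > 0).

APPEND 19: p_0 = 19·1 + 0 = 19, q_0 = 19·0 + 1 = 1 → 19/1
APPEND 22: p_1 = 22·19 + 1 = 419, q_1 = 22·1 + 0 = 22 → 419/22
APPEND 42: p_2 = 42·419 + 19 = 17617, q_2 = 42·22 + 1 = 925 → 17617/925
APPEND 22: p_3 = 22·17617 + 419 = 387993, q_3 = 22·925 + 22 = 20372 → 387993/20372
APPEND 21: p_4 = 21·387993 + 17617 = 8165470, q_4 = 21·20372 + 925 = 428737 → 8165470/428737
APPEND 49: p_5 = 49·8165470 + 387993 = 400496023, q_5 = 49·428737 + 20372 = 21028485 → 400496023/21028485
APPEND 1: p_6 = 1·400496023 + 8165470 = 408661493, q_6 = 1·21028485 + 428737 = 21457222 → 408661493/21457222
APPEND 20: p_7 = 20·408661493 + 400496023 = 8573725883, q_7 = 20·21457222 + 21028485 = 450172925 → 8573725883/450172925
APPEND 39: p_8 = 39·8573725883 + 408661493 = 334783970930, q_8 = 39·450172925 + 21457222 = 17578201297 → 334783970930/17578201297
APPEND 49: p_9 = 49·334783970930 + 8573725883 = 16412988301453, q_9 = 49·17578201297 + 450172925 = 861782036478 → 16412988301453/861782036478
APPEND 36: p_10 = 36·16412988301453 + 334783970930 = 591202362823238, q_10 = 36·861782036478 + 17578201297 = 31041731514505 → 591202362823238/31041731514505
APPEND 18: p_11 = 18·591202362823238 + 16412988301453 = 10658055519119737, q_11 = 18·31041731514505 + 861782036478 = 559612949297568 → 10658055519119737/559612949297568
APPEND 18: p_12 = 18·10658055519119737 + 591202362823238 = 192436201706978504, q_12 = 18·559612949297568 + 31041731514505 = 10104074818870729 → 192436201706978504/10104074818870729
APPEND 39: p_13 = 39·192436201706978504 + 10658055519119737 = 7515669922091281393, q_13 = 39·10104074818870729 + 559612949297568 = 394618530885255999 → 7515669922091281393/394618530885255999

419/22
17617/925
387993/20372
400496023/21028485
408661493/21457222
8573725883/450172925
16412988301453/861782036478
591202362823238/31041731514505
192436201706978504/10104074818870729
7515669922091281393/394618530885255999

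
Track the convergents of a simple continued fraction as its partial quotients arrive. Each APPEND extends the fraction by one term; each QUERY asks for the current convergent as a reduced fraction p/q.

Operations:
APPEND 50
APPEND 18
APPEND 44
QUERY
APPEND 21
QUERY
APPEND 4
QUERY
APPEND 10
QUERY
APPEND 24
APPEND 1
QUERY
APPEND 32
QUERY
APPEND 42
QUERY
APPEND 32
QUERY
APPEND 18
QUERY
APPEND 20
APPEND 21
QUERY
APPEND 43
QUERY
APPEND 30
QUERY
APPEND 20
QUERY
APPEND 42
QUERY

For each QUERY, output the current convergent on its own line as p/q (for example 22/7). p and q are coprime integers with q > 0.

39694/793
834475/16671
3377594/67477
34610415/691441
868637969/17353502
28630442562/571974125
1203347225573/24040266752
38535741660898/769860510189
694846697121737/13881529450154
293339710063130135/5860290969228803
12627543002398691443/252270912126351798
379119629782023873425/7573987654759782743
7595020138642876159943/151732024007322006658
319369965452782822591031/6380318995962284062379

APPEND 50: p_0 = 50·1 + 0 = 50, q_0 = 50·0 + 1 = 1 → 50/1
APPEND 18: p_1 = 18·50 + 1 = 901, q_1 = 18·1 + 0 = 18 → 901/18
APPEND 44: p_2 = 44·901 + 50 = 39694, q_2 = 44·18 + 1 = 793 → 39694/793
APPEND 21: p_3 = 21·39694 + 901 = 834475, q_3 = 21·793 + 18 = 16671 → 834475/16671
APPEND 4: p_4 = 4·834475 + 39694 = 3377594, q_4 = 4·16671 + 793 = 67477 → 3377594/67477
APPEND 10: p_5 = 10·3377594 + 834475 = 34610415, q_5 = 10·67477 + 16671 = 691441 → 34610415/691441
APPEND 24: p_6 = 24·34610415 + 3377594 = 834027554, q_6 = 24·691441 + 67477 = 16662061 → 834027554/16662061
APPEND 1: p_7 = 1·834027554 + 34610415 = 868637969, q_7 = 1·16662061 + 691441 = 17353502 → 868637969/17353502
APPEND 32: p_8 = 32·868637969 + 834027554 = 28630442562, q_8 = 32·17353502 + 16662061 = 571974125 → 28630442562/571974125
APPEND 42: p_9 = 42·28630442562 + 868637969 = 1203347225573, q_9 = 42·571974125 + 17353502 = 24040266752 → 1203347225573/24040266752
APPEND 32: p_10 = 32·1203347225573 + 28630442562 = 38535741660898, q_10 = 32·24040266752 + 571974125 = 769860510189 → 38535741660898/769860510189
APPEND 18: p_11 = 18·38535741660898 + 1203347225573 = 694846697121737, q_11 = 18·769860510189 + 24040266752 = 13881529450154 → 694846697121737/13881529450154
APPEND 20: p_12 = 20·694846697121737 + 38535741660898 = 13935469684095638, q_12 = 20·13881529450154 + 769860510189 = 278400449513269 → 13935469684095638/278400449513269
APPEND 21: p_13 = 21·13935469684095638 + 694846697121737 = 293339710063130135, q_13 = 21·278400449513269 + 13881529450154 = 5860290969228803 → 293339710063130135/5860290969228803
APPEND 43: p_14 = 43·293339710063130135 + 13935469684095638 = 12627543002398691443, q_14 = 43·5860290969228803 + 278400449513269 = 252270912126351798 → 12627543002398691443/252270912126351798
APPEND 30: p_15 = 30·12627543002398691443 + 293339710063130135 = 379119629782023873425, q_15 = 30·252270912126351798 + 5860290969228803 = 7573987654759782743 → 379119629782023873425/7573987654759782743
APPEND 20: p_16 = 20·379119629782023873425 + 12627543002398691443 = 7595020138642876159943, q_16 = 20·7573987654759782743 + 252270912126351798 = 151732024007322006658 → 7595020138642876159943/151732024007322006658
APPEND 42: p_17 = 42·7595020138642876159943 + 379119629782023873425 = 319369965452782822591031, q_17 = 42·151732024007322006658 + 7573987654759782743 = 6380318995962284062379 → 319369965452782822591031/6380318995962284062379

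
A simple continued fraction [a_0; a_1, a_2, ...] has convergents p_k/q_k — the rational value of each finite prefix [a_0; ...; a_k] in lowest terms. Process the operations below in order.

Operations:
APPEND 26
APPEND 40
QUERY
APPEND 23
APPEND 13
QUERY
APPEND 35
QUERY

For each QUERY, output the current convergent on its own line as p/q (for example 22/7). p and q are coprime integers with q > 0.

1041/40
312638/12013
10966299/421376

APPEND 26: p_0 = 26·1 + 0 = 26, q_0 = 26·0 + 1 = 1 → 26/1
APPEND 40: p_1 = 40·26 + 1 = 1041, q_1 = 40·1 + 0 = 40 → 1041/40
APPEND 23: p_2 = 23·1041 + 26 = 23969, q_2 = 23·40 + 1 = 921 → 23969/921
APPEND 13: p_3 = 13·23969 + 1041 = 312638, q_3 = 13·921 + 40 = 12013 → 312638/12013
APPEND 35: p_4 = 35·312638 + 23969 = 10966299, q_4 = 35·12013 + 921 = 421376 → 10966299/421376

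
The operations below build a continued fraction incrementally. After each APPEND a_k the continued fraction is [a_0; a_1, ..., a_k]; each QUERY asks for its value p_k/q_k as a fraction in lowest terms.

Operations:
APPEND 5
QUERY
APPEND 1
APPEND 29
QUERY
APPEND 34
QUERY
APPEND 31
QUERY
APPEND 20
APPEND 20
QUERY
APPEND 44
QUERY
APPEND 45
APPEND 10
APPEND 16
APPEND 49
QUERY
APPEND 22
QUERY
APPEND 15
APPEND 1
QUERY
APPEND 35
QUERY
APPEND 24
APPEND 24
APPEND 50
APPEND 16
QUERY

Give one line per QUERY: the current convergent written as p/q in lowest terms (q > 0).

APPEND 5: p_0 = 5·1 + 0 = 5, q_0 = 5·0 + 1 = 1 → 5/1
APPEND 1: p_1 = 1·5 + 1 = 6, q_1 = 1·1 + 0 = 1 → 6/1
APPEND 29: p_2 = 29·6 + 5 = 179, q_2 = 29·1 + 1 = 30 → 179/30
APPEND 34: p_3 = 34·179 + 6 = 6092, q_3 = 34·30 + 1 = 1021 → 6092/1021
APPEND 31: p_4 = 31·6092 + 179 = 189031, q_4 = 31·1021 + 30 = 31681 → 189031/31681
APPEND 20: p_5 = 20·189031 + 6092 = 3786712, q_5 = 20·31681 + 1021 = 634641 → 3786712/634641
APPEND 20: p_6 = 20·3786712 + 189031 = 75923271, q_6 = 20·634641 + 31681 = 12724501 → 75923271/12724501
APPEND 44: p_7 = 44·75923271 + 3786712 = 3344410636, q_7 = 44·12724501 + 634641 = 560512685 → 3344410636/560512685
APPEND 45: p_8 = 45·3344410636 + 75923271 = 150574401891, q_8 = 45·560512685 + 12724501 = 25235795326 → 150574401891/25235795326
APPEND 10: p_9 = 10·150574401891 + 3344410636 = 1509088429546, q_9 = 10·25235795326 + 560512685 = 252918465945 → 1509088429546/252918465945
APPEND 16: p_10 = 16·1509088429546 + 150574401891 = 24295989274627, q_10 = 16·252918465945 + 25235795326 = 4071931250446 → 24295989274627/4071931250446
APPEND 49: p_11 = 49·24295989274627 + 1509088429546 = 1192012562886269, q_11 = 49·4071931250446 + 252918465945 = 199777549737799 → 1192012562886269/199777549737799
APPEND 22: p_12 = 22·1192012562886269 + 24295989274627 = 26248572372772545, q_12 = 22·199777549737799 + 4071931250446 = 4399178025482024 → 26248572372772545/4399178025482024
APPEND 15: p_13 = 15·26248572372772545 + 1192012562886269 = 394920598154474444, q_13 = 15·4399178025482024 + 199777549737799 = 66187447931968159 → 394920598154474444/66187447931968159
APPEND 1: p_14 = 1·394920598154474444 + 26248572372772545 = 421169170527246989, q_14 = 1·66187447931968159 + 4399178025482024 = 70586625957450183 → 421169170527246989/70586625957450183
APPEND 35: p_15 = 35·421169170527246989 + 394920598154474444 = 15135841566608119059, q_15 = 35·70586625957450183 + 66187447931968159 = 2536719356442724564 → 15135841566608119059/2536719356442724564
APPEND 24: p_16 = 24·15135841566608119059 + 421169170527246989 = 363681366769122104405, q_16 = 24·2536719356442724564 + 70586625957450183 = 60951851180582839719 → 363681366769122104405/60951851180582839719
APPEND 24: p_17 = 24·363681366769122104405 + 15135841566608119059 = 8743488644025538624779, q_17 = 24·60951851180582839719 + 2536719356442724564 = 1465381147690430877820 → 8743488644025538624779/1465381147690430877820
APPEND 50: p_18 = 50·8743488644025538624779 + 363681366769122104405 = 437538113568046053343355, q_18 = 50·1465381147690430877820 + 60951851180582839719 = 73330009235702126730719 → 437538113568046053343355/73330009235702126730719
APPEND 16: p_19 = 16·437538113568046053343355 + 8743488644025538624779 = 7009353305732762392118459, q_19 = 16·73330009235702126730719 + 1465381147690430877820 = 1174745528918924458569324 → 7009353305732762392118459/1174745528918924458569324

5/1
179/30
6092/1021
189031/31681
75923271/12724501
3344410636/560512685
1192012562886269/199777549737799
26248572372772545/4399178025482024
421169170527246989/70586625957450183
15135841566608119059/2536719356442724564
7009353305732762392118459/1174745528918924458569324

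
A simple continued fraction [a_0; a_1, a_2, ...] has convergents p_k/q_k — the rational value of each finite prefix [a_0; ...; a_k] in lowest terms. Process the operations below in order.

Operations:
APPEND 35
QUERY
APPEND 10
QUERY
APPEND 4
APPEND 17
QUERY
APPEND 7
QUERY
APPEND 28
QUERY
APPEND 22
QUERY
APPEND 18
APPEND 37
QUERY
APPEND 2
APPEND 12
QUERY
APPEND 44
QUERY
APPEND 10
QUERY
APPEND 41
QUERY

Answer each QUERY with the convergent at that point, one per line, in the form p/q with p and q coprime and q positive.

APPEND 35: p_0 = 35·1 + 0 = 35, q_0 = 35·0 + 1 = 1 → 35/1
APPEND 10: p_1 = 10·35 + 1 = 351, q_1 = 10·1 + 0 = 10 → 351/10
APPEND 4: p_2 = 4·351 + 35 = 1439, q_2 = 4·10 + 1 = 41 → 1439/41
APPEND 17: p_3 = 17·1439 + 351 = 24814, q_3 = 17·41 + 10 = 707 → 24814/707
APPEND 7: p_4 = 7·24814 + 1439 = 175137, q_4 = 7·707 + 41 = 4990 → 175137/4990
APPEND 28: p_5 = 28·175137 + 24814 = 4928650, q_5 = 28·4990 + 707 = 140427 → 4928650/140427
APPEND 22: p_6 = 22·4928650 + 175137 = 108605437, q_6 = 22·140427 + 4990 = 3094384 → 108605437/3094384
APPEND 18: p_7 = 18·108605437 + 4928650 = 1959826516, q_7 = 18·3094384 + 140427 = 55839339 → 1959826516/55839339
APPEND 37: p_8 = 37·1959826516 + 108605437 = 72622186529, q_8 = 37·55839339 + 3094384 = 2069149927 → 72622186529/2069149927
APPEND 2: p_9 = 2·72622186529 + 1959826516 = 147204199574, q_9 = 2·2069149927 + 55839339 = 4194139193 → 147204199574/4194139193
APPEND 12: p_10 = 12·147204199574 + 72622186529 = 1839072581417, q_10 = 12·4194139193 + 2069149927 = 52398820243 → 1839072581417/52398820243
APPEND 44: p_11 = 44·1839072581417 + 147204199574 = 81066397781922, q_11 = 44·52398820243 + 4194139193 = 2309742229885 → 81066397781922/2309742229885
APPEND 10: p_12 = 10·81066397781922 + 1839072581417 = 812503050400637, q_12 = 10·2309742229885 + 52398820243 = 23149821119093 → 812503050400637/23149821119093
APPEND 41: p_13 = 41·812503050400637 + 81066397781922 = 33393691464208039, q_13 = 41·23149821119093 + 2309742229885 = 951452408112698 → 33393691464208039/951452408112698

35/1
351/10
24814/707
175137/4990
4928650/140427
108605437/3094384
72622186529/2069149927
1839072581417/52398820243
81066397781922/2309742229885
812503050400637/23149821119093
33393691464208039/951452408112698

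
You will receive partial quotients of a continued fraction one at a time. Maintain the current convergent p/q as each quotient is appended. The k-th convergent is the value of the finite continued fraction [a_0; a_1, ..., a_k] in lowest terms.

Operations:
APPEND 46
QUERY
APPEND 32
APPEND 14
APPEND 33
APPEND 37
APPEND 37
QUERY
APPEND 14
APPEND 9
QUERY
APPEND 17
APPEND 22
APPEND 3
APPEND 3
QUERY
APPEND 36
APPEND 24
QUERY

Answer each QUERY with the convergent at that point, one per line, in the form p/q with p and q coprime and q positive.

46/1
937183006/20359743
119250038935/2590636119
456200927644398/9910693625191
397903346043127398/8644213363252279

APPEND 46: p_0 = 46·1 + 0 = 46, q_0 = 46·0 + 1 = 1 → 46/1
APPEND 32: p_1 = 32·46 + 1 = 1473, q_1 = 32·1 + 0 = 32 → 1473/32
APPEND 14: p_2 = 14·1473 + 46 = 20668, q_2 = 14·32 + 1 = 449 → 20668/449
APPEND 33: p_3 = 33·20668 + 1473 = 683517, q_3 = 33·449 + 32 = 14849 → 683517/14849
APPEND 37: p_4 = 37·683517 + 20668 = 25310797, q_4 = 37·14849 + 449 = 549862 → 25310797/549862
APPEND 37: p_5 = 37·25310797 + 683517 = 937183006, q_5 = 37·549862 + 14849 = 20359743 → 937183006/20359743
APPEND 14: p_6 = 14·937183006 + 25310797 = 13145872881, q_6 = 14·20359743 + 549862 = 285586264 → 13145872881/285586264
APPEND 9: p_7 = 9·13145872881 + 937183006 = 119250038935, q_7 = 9·285586264 + 20359743 = 2590636119 → 119250038935/2590636119
APPEND 17: p_8 = 17·119250038935 + 13145872881 = 2040396534776, q_8 = 17·2590636119 + 285586264 = 44326400287 → 2040396534776/44326400287
APPEND 22: p_9 = 22·2040396534776 + 119250038935 = 45007973804007, q_9 = 22·44326400287 + 2590636119 = 977771442433 → 45007973804007/977771442433
APPEND 3: p_10 = 3·45007973804007 + 2040396534776 = 137064317946797, q_10 = 3·977771442433 + 44326400287 = 2977640727586 → 137064317946797/2977640727586
APPEND 3: p_11 = 3·137064317946797 + 45007973804007 = 456200927644398, q_11 = 3·2977640727586 + 977771442433 = 9910693625191 → 456200927644398/9910693625191
APPEND 36: p_12 = 36·456200927644398 + 137064317946797 = 16560297713145125, q_12 = 36·9910693625191 + 2977640727586 = 359762611234462 → 16560297713145125/359762611234462
APPEND 24: p_13 = 24·16560297713145125 + 456200927644398 = 397903346043127398, q_13 = 24·359762611234462 + 9910693625191 = 8644213363252279 → 397903346043127398/8644213363252279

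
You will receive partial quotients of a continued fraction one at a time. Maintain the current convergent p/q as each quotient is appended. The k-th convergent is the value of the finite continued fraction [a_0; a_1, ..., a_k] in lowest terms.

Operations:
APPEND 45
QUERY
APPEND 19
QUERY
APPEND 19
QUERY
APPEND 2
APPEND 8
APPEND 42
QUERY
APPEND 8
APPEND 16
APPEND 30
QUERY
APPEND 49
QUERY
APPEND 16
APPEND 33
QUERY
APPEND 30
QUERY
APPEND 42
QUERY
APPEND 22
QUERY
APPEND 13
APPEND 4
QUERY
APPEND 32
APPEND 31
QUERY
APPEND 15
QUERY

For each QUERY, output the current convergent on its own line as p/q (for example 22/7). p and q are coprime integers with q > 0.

45/1
856/19
16309/362
11965716/265595
46539699229/1033010596
2281993385201/50651881855
1208710310845886/26828934850963
36297867759239025/805679508649166
1525719156198884936/33865368298115935
33602119304134707617/745843782067199736
1787015199743935043445/39665181922754049748
1788095044719135950743552/39689150519885094487357
26879048510448955132627477/596616273454339718614794

APPEND 45: p_0 = 45·1 + 0 = 45, q_0 = 45·0 + 1 = 1 → 45/1
APPEND 19: p_1 = 19·45 + 1 = 856, q_1 = 19·1 + 0 = 19 → 856/19
APPEND 19: p_2 = 19·856 + 45 = 16309, q_2 = 19·19 + 1 = 362 → 16309/362
APPEND 2: p_3 = 2·16309 + 856 = 33474, q_3 = 2·362 + 19 = 743 → 33474/743
APPEND 8: p_4 = 8·33474 + 16309 = 284101, q_4 = 8·743 + 362 = 6306 → 284101/6306
APPEND 42: p_5 = 42·284101 + 33474 = 11965716, q_5 = 42·6306 + 743 = 265595 → 11965716/265595
APPEND 8: p_6 = 8·11965716 + 284101 = 96009829, q_6 = 8·265595 + 6306 = 2131066 → 96009829/2131066
APPEND 16: p_7 = 16·96009829 + 11965716 = 1548122980, q_7 = 16·2131066 + 265595 = 34362651 → 1548122980/34362651
APPEND 30: p_8 = 30·1548122980 + 96009829 = 46539699229, q_8 = 30·34362651 + 2131066 = 1033010596 → 46539699229/1033010596
APPEND 49: p_9 = 49·46539699229 + 1548122980 = 2281993385201, q_9 = 49·1033010596 + 34362651 = 50651881855 → 2281993385201/50651881855
APPEND 16: p_10 = 16·2281993385201 + 46539699229 = 36558433862445, q_10 = 16·50651881855 + 1033010596 = 811463120276 → 36558433862445/811463120276
APPEND 33: p_11 = 33·36558433862445 + 2281993385201 = 1208710310845886, q_11 = 33·811463120276 + 50651881855 = 26828934850963 → 1208710310845886/26828934850963
APPEND 30: p_12 = 30·1208710310845886 + 36558433862445 = 36297867759239025, q_12 = 30·26828934850963 + 811463120276 = 805679508649166 → 36297867759239025/805679508649166
APPEND 42: p_13 = 42·36297867759239025 + 1208710310845886 = 1525719156198884936, q_13 = 42·805679508649166 + 26828934850963 = 33865368298115935 → 1525719156198884936/33865368298115935
APPEND 22: p_14 = 22·1525719156198884936 + 36297867759239025 = 33602119304134707617, q_14 = 22·33865368298115935 + 805679508649166 = 745843782067199736 → 33602119304134707617/745843782067199736
APPEND 13: p_15 = 13·33602119304134707617 + 1525719156198884936 = 438353270109950083957, q_15 = 13·745843782067199736 + 33865368298115935 = 9729834535171712503 → 438353270109950083957/9729834535171712503
APPEND 4: p_16 = 4·438353270109950083957 + 33602119304134707617 = 1787015199743935043445, q_16 = 4·9729834535171712503 + 745843782067199736 = 39665181922754049748 → 1787015199743935043445/39665181922754049748
APPEND 32: p_17 = 32·1787015199743935043445 + 438353270109950083957 = 57622839661915871474197, q_17 = 32·39665181922754049748 + 9729834535171712503 = 1279015656063301304439 → 57622839661915871474197/1279015656063301304439
APPEND 31: p_18 = 31·57622839661915871474197 + 1787015199743935043445 = 1788095044719135950743552, q_18 = 31·1279015656063301304439 + 39665181922754049748 = 39689150519885094487357 → 1788095044719135950743552/39689150519885094487357
APPEND 15: p_19 = 15·1788095044719135950743552 + 57622839661915871474197 = 26879048510448955132627477, q_19 = 15·39689150519885094487357 + 1279015656063301304439 = 596616273454339718614794 → 26879048510448955132627477/596616273454339718614794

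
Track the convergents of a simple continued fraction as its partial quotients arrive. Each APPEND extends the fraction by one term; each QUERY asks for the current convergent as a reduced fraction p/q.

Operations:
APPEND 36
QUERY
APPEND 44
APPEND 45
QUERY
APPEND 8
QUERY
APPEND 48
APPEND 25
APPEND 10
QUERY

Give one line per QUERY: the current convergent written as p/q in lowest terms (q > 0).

36/1
71361/1981
572473/15892
6920791045/192122967

APPEND 36: p_0 = 36·1 + 0 = 36, q_0 = 36·0 + 1 = 1 → 36/1
APPEND 44: p_1 = 44·36 + 1 = 1585, q_1 = 44·1 + 0 = 44 → 1585/44
APPEND 45: p_2 = 45·1585 + 36 = 71361, q_2 = 45·44 + 1 = 1981 → 71361/1981
APPEND 8: p_3 = 8·71361 + 1585 = 572473, q_3 = 8·1981 + 44 = 15892 → 572473/15892
APPEND 48: p_4 = 48·572473 + 71361 = 27550065, q_4 = 48·15892 + 1981 = 764797 → 27550065/764797
APPEND 25: p_5 = 25·27550065 + 572473 = 689324098, q_5 = 25·764797 + 15892 = 19135817 → 689324098/19135817
APPEND 10: p_6 = 10·689324098 + 27550065 = 6920791045, q_6 = 10·19135817 + 764797 = 192122967 → 6920791045/192122967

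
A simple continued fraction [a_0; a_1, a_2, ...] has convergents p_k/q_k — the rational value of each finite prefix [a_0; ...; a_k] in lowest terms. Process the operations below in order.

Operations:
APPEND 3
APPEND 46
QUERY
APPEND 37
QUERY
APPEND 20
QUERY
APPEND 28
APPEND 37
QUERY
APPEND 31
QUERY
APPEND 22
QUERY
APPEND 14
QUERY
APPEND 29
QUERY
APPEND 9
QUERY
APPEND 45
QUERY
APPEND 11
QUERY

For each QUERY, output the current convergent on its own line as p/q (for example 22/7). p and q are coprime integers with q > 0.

139/46
5146/1703
103059/34106
107062585/35430933
3321830933/1099315594
73187343111/24220374001
1027944634487/340184551608
29883581743234/9889572370633
269980180323593/89346335887305
12178991696304919/4030474687299358
134238888839677702/44424567896180243

APPEND 3: p_0 = 3·1 + 0 = 3, q_0 = 3·0 + 1 = 1 → 3/1
APPEND 46: p_1 = 46·3 + 1 = 139, q_1 = 46·1 + 0 = 46 → 139/46
APPEND 37: p_2 = 37·139 + 3 = 5146, q_2 = 37·46 + 1 = 1703 → 5146/1703
APPEND 20: p_3 = 20·5146 + 139 = 103059, q_3 = 20·1703 + 46 = 34106 → 103059/34106
APPEND 28: p_4 = 28·103059 + 5146 = 2890798, q_4 = 28·34106 + 1703 = 956671 → 2890798/956671
APPEND 37: p_5 = 37·2890798 + 103059 = 107062585, q_5 = 37·956671 + 34106 = 35430933 → 107062585/35430933
APPEND 31: p_6 = 31·107062585 + 2890798 = 3321830933, q_6 = 31·35430933 + 956671 = 1099315594 → 3321830933/1099315594
APPEND 22: p_7 = 22·3321830933 + 107062585 = 73187343111, q_7 = 22·1099315594 + 35430933 = 24220374001 → 73187343111/24220374001
APPEND 14: p_8 = 14·73187343111 + 3321830933 = 1027944634487, q_8 = 14·24220374001 + 1099315594 = 340184551608 → 1027944634487/340184551608
APPEND 29: p_9 = 29·1027944634487 + 73187343111 = 29883581743234, q_9 = 29·340184551608 + 24220374001 = 9889572370633 → 29883581743234/9889572370633
APPEND 9: p_10 = 9·29883581743234 + 1027944634487 = 269980180323593, q_10 = 9·9889572370633 + 340184551608 = 89346335887305 → 269980180323593/89346335887305
APPEND 45: p_11 = 45·269980180323593 + 29883581743234 = 12178991696304919, q_11 = 45·89346335887305 + 9889572370633 = 4030474687299358 → 12178991696304919/4030474687299358
APPEND 11: p_12 = 11·12178991696304919 + 269980180323593 = 134238888839677702, q_12 = 11·4030474687299358 + 89346335887305 = 44424567896180243 → 134238888839677702/44424567896180243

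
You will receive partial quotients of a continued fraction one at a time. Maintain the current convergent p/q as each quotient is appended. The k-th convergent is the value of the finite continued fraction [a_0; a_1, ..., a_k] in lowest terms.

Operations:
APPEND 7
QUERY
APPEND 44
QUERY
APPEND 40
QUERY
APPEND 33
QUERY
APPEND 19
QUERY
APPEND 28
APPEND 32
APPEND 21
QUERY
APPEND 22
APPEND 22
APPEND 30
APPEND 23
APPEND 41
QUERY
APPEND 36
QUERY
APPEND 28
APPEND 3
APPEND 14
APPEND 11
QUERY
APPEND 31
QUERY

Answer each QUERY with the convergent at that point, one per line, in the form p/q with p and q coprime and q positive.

APPEND 7: p_0 = 7·1 + 0 = 7, q_0 = 7·0 + 1 = 1 → 7/1
APPEND 44: p_1 = 44·7 + 1 = 309, q_1 = 44·1 + 0 = 44 → 309/44
APPEND 40: p_2 = 40·309 + 7 = 12367, q_2 = 40·44 + 1 = 1761 → 12367/1761
APPEND 33: p_3 = 33·12367 + 309 = 408420, q_3 = 33·1761 + 44 = 58157 → 408420/58157
APPEND 19: p_4 = 19·408420 + 12367 = 7772347, q_4 = 19·58157 + 1761 = 1106744 → 7772347/1106744
APPEND 28: p_5 = 28·7772347 + 408420 = 218034136, q_5 = 28·1106744 + 58157 = 31046989 → 218034136/31046989
APPEND 32: p_6 = 32·218034136 + 7772347 = 6984864699, q_6 = 32·31046989 + 1106744 = 994610392 → 6984864699/994610392
APPEND 21: p_7 = 21·6984864699 + 218034136 = 146900192815, q_7 = 21·994610392 + 31046989 = 20917865221 → 146900192815/20917865221
APPEND 22: p_8 = 22·146900192815 + 6984864699 = 3238789106629, q_8 = 22·20917865221 + 994610392 = 461187645254 → 3238789106629/461187645254
APPEND 22: p_9 = 22·3238789106629 + 146900192815 = 71400260538653, q_9 = 22·461187645254 + 20917865221 = 10167046060809 → 71400260538653/10167046060809
APPEND 30: p_10 = 30·71400260538653 + 3238789106629 = 2145246605266219, q_10 = 30·10167046060809 + 461187645254 = 305472569469524 → 2145246605266219/305472569469524
APPEND 23: p_11 = 23·2145246605266219 + 71400260538653 = 49412072181661690, q_11 = 23·305472569469524 + 10167046060809 = 7036036143859861 → 49412072181661690/7036036143859861
APPEND 41: p_12 = 41·49412072181661690 + 2145246605266219 = 2028040206053395509, q_12 = 41·7036036143859861 + 305472569469524 = 288782954467723825 → 2028040206053395509/288782954467723825
APPEND 36: p_13 = 36·2028040206053395509 + 49412072181661690 = 73058859490103900014, q_13 = 36·288782954467723825 + 7036036143859861 = 10403222396981917561 → 73058859490103900014/10403222396981917561
APPEND 28: p_14 = 28·73058859490103900014 + 2028040206053395509 = 2047676105928962595901, q_14 = 28·10403222396981917561 + 288782954467723825 = 291579010069961415533 → 2047676105928962595901/291579010069961415533
APPEND 3: p_15 = 3·2047676105928962595901 + 73058859490103900014 = 6216087177276991687717, q_15 = 3·291579010069961415533 + 10403222396981917561 = 885140252606866164160 → 6216087177276991687717/885140252606866164160
APPEND 14: p_16 = 14·6216087177276991687717 + 2047676105928962595901 = 89072896587806846223939, q_16 = 14·885140252606866164160 + 291579010069961415533 = 12683542546566087713773 → 89072896587806846223939/12683542546566087713773
APPEND 11: p_17 = 11·89072896587806846223939 + 6216087177276991687717 = 986017949643152300151046, q_17 = 11·12683542546566087713773 + 885140252606866164160 = 140404108264833831015663 → 986017949643152300151046/140404108264833831015663
APPEND 31: p_18 = 31·986017949643152300151046 + 89072896587806846223939 = 30655629335525528150906365, q_18 = 31·140404108264833831015663 + 12683542546566087713773 = 4365210898756414849199326 → 30655629335525528150906365/4365210898756414849199326

7/1
309/44
12367/1761
408420/58157
7772347/1106744
146900192815/20917865221
2028040206053395509/288782954467723825
73058859490103900014/10403222396981917561
986017949643152300151046/140404108264833831015663
30655629335525528150906365/4365210898756414849199326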